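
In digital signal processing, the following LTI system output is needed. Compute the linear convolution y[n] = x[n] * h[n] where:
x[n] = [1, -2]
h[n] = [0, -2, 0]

y[n] = sum_k x[k]*h[n-k]. Output length = len(x) + len(h) - 1 = 2 + 3 - 1 = 4.
y[0] = 1*0 = 0
y[1] = -2*0 + 1*-2 = -2
y[2] = -2*-2 + 1*0 = 4
y[3] = -2*0 = 0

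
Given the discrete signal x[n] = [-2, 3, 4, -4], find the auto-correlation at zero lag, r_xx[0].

The auto-correlation at zero lag r_xx[0] equals the signal energy.
r_xx[0] = sum of x[n]^2 = (-2)^2 + 3^2 + 4^2 + (-4)^2
= 4 + 9 + 16 + 16 = 45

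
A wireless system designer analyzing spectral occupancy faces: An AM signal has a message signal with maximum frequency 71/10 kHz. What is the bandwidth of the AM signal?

In AM (double-sideband), the bandwidth is twice the message frequency.
BW = 2 * f_m = 2 * 71/10 kHz = 71/5 kHz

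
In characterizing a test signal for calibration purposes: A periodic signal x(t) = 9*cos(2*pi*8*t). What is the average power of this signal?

Average power of A*cos(wt) is A^2/2.
P = 9^2 / 2 = 81/2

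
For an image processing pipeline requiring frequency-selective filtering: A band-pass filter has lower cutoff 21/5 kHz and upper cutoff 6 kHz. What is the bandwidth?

Bandwidth = f_high - f_low
= 6 kHz - 21/5 kHz = 9/5 kHz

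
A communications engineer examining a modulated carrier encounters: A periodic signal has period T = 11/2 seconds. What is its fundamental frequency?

The fundamental frequency is the reciprocal of the period.
f = 1/T = 1/(11/2) = 2/11 Hz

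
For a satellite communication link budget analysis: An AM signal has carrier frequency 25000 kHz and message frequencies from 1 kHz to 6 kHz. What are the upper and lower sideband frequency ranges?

Upper sideband (USB) = fc + [fm_low, fm_high] = 25000 + [1, 6] = [25001, 25006] kHz
Lower sideband (LSB) = fc - [fm_high, fm_low] = 25000 - [6, 1] = [24994, 24999] kHz
Total occupied spectrum: 24994 kHz to 25006 kHz (plus carrier at 25000 kHz)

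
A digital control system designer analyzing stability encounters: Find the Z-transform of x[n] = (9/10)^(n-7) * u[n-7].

Time-shifting property: if X(z) = Z{x[n]}, then Z{x[n-d]} = z^(-d) * X(z)
X(z) = z/(z - 9/10) for x[n] = (9/10)^n * u[n]
Z{x[n-7]} = z^(-7) * z/(z - 9/10) = z^(-6)/(z - 9/10)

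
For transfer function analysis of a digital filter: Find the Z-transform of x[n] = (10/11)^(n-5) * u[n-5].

Time-shifting property: if X(z) = Z{x[n]}, then Z{x[n-d]} = z^(-d) * X(z)
X(z) = z/(z - 10/11) for x[n] = (10/11)^n * u[n]
Z{x[n-5]} = z^(-5) * z/(z - 10/11) = z^(-4)/(z - 10/11)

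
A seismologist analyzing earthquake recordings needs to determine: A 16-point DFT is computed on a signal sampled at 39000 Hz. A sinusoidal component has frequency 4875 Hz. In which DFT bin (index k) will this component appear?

DFT frequency resolution = f_s/N = 39000/16 = 4875/2 Hz
Bin index k = f_signal / resolution = 4875 / 4875/2 = 2
The signal frequency 4875 Hz falls in DFT bin k = 2.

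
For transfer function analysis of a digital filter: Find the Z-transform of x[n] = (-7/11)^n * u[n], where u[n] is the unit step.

The Z-transform of a^n * u[n] is z/(z-a) for |z| > |a|.
Here a = -7/11, so X(z) = z/(z - (-7/11)) = 11z/(11z + 7)
ROC: |z| > 7/11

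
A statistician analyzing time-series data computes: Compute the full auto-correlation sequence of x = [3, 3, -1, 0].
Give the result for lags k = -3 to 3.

r_xx[k] = sum_m x[m]*x[m+k], indexed from 0, for k = -3 to 3:
  r_xx[-3] = x[3]*x[0] = 0
  r_xx[-2] = x[2]*x[0] + x[3]*x[1] = -3
  r_xx[-1] = x[1]*x[0] + x[2]*x[1] + x[3]*x[2] = 6
  r_xx[0] = x[0]*x[0] + x[1]*x[1] + x[2]*x[2] + x[3]*x[3] = 19
  r_xx[1] = x[0]*x[1] + x[1]*x[2] + x[2]*x[3] = 6
  r_xx[2] = x[0]*x[2] + x[1]*x[3] = -3
  r_xx[3] = x[0]*x[3] = 0
r_xx = [0, -3, 6, 19, 6, -3, 0]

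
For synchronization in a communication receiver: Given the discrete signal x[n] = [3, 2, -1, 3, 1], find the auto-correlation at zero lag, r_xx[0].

The auto-correlation at zero lag r_xx[0] equals the signal energy.
r_xx[0] = sum of x[n]^2 = 3^2 + 2^2 + (-1)^2 + 3^2 + 1^2
= 9 + 4 + 1 + 9 + 1 = 24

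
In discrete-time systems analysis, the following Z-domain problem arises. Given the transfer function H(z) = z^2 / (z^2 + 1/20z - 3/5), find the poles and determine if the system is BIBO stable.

Poles are roots of the denominator: z^2 + 1/20z - 3/5 = 0.
Quadratic formula: z = [-(1/20) +/- sqrt((1/20)^2 - 4*(-3/5))] / 2
Discriminant = 1/400 + 12/5 = 961/400; sqrt = 31/20.
z = (-1/20 +/- 31/20) / 2 => z = 3/4 or z = -4/5.
|p1| = 3/4, |p2| = 4/5.
For BIBO stability, all poles must lie inside the unit circle (|p| < 1).
System is STABLE since both |p| < 1.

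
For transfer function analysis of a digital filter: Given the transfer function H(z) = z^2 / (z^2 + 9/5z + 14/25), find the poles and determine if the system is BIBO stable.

Poles are roots of the denominator: z^2 + 9/5z + 14/25 = 0.
Quadratic formula: z = [-(9/5) +/- sqrt((9/5)^2 - 4*(14/25))] / 2
Discriminant = 81/25 - 56/25 = 1; sqrt = 1.
z = (-9/5 +/- 1) / 2 => z = -2/5 or z = -7/5.
|p1| = 7/5, |p2| = 2/5.
For BIBO stability, all poles must lie inside the unit circle (|p| < 1).
System is UNSTABLE since at least one |p| >= 1.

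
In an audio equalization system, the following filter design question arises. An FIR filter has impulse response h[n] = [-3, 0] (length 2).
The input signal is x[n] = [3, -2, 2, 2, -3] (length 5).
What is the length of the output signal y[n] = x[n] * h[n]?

For linear convolution, the output length is:
len(y) = len(x) + len(h) - 1 = 5 + 2 - 1 = 6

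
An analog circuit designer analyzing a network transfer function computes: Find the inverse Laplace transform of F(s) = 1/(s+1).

Standard pair: k/(s+a) <-> k*e^(-at)*u(t)
With k=1, a=1: f(t) = e^(-t)*u(t)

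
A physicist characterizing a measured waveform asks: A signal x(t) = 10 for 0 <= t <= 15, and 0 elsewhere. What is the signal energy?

Energy = integral of |x(t)|^2 dt over the signal duration
= 10^2 * 15 = 100 * 15 = 1500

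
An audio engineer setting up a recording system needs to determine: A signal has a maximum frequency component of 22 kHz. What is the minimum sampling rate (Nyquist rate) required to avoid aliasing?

By the Nyquist-Shannon sampling theorem,
the minimum sampling rate (Nyquist rate) must be at least 2 * f_max.
Nyquist rate = 2 * 22 kHz = 44 kHz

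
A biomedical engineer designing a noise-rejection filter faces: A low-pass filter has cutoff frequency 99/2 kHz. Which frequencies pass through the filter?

A low-pass filter passes all frequencies below the cutoff frequency 99/2 kHz and attenuates higher frequencies.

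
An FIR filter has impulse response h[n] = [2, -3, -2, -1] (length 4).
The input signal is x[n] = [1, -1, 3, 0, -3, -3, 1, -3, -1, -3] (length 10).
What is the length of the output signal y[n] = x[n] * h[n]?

For linear convolution, the output length is:
len(y) = len(x) + len(h) - 1 = 10 + 4 - 1 = 13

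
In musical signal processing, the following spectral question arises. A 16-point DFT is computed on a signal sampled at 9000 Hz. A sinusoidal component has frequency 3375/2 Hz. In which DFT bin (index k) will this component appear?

DFT frequency resolution = f_s/N = 9000/16 = 1125/2 Hz
Bin index k = f_signal / resolution = 3375/2 / 1125/2 = 3
The signal frequency 3375/2 Hz falls in DFT bin k = 3.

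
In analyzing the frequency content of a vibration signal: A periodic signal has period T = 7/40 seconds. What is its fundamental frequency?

The fundamental frequency is the reciprocal of the period.
f = 1/T = 1/(7/40) = 40/7 Hz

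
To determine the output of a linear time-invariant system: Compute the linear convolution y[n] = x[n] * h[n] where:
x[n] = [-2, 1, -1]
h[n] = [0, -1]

y[n] = sum_k x[k]*h[n-k]. Output length = len(x) + len(h) - 1 = 3 + 2 - 1 = 4.
y[0] = -2*0 = 0
y[1] = 1*0 + -2*-1 = 2
y[2] = -1*0 + 1*-1 = -1
y[3] = -1*-1 = 1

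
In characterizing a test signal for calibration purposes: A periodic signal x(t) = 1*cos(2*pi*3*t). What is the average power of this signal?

Average power of A*cos(wt) is A^2/2.
P = 1^2 / 2 = 1/2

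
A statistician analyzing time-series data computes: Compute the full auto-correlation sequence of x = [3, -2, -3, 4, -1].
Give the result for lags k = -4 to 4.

r_xx[k] = sum_m x[m]*x[m+k], indexed from 0, for k = -4 to 4:
  r_xx[-4] = x[4]*x[0] = -3
  r_xx[-3] = x[3]*x[0] + x[4]*x[1] = 14
  r_xx[-2] = x[2]*x[0] + x[3]*x[1] + x[4]*x[2] = -14
  r_xx[-1] = x[1]*x[0] + x[2]*x[1] + x[3]*x[2] + x[4]*x[3] = -16
  r_xx[0] = x[0]*x[0] + x[1]*x[1] + x[2]*x[2] + x[3]*x[3] + x[4]*x[4] = 39
  r_xx[1] = x[0]*x[1] + x[1]*x[2] + x[2]*x[3] + x[3]*x[4] = -16
  r_xx[2] = x[0]*x[2] + x[1]*x[3] + x[2]*x[4] = -14
  r_xx[3] = x[0]*x[3] + x[1]*x[4] = 14
  r_xx[4] = x[0]*x[4] = -3
r_xx = [-3, 14, -14, -16, 39, -16, -14, 14, -3]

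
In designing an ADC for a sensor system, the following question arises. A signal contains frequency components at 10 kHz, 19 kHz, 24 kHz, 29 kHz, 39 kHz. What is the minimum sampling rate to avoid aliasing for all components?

The highest frequency component is f_max = 39 kHz.
Nyquist rate = 2 * f_max = 2 * 39 kHz = 78 kHz.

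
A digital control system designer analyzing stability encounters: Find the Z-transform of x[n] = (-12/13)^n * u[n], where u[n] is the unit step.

The Z-transform of a^n * u[n] is z/(z-a) for |z| > |a|.
Here a = -12/13, so X(z) = z/(z - (-12/13)) = 13z/(13z + 12)
ROC: |z| > 12/13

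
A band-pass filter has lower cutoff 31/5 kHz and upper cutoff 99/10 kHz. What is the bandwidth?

Bandwidth = f_high - f_low
= 99/10 kHz - 31/5 kHz = 37/10 kHz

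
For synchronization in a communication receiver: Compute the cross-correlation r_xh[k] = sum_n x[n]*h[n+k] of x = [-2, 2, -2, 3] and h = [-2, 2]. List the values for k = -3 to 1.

Both sequences indexed from 0 and zero outside their support.
Lags with overlap: k = -3 to 1.
  r_xh[-3] = x[3]*h[0] = -6
  r_xh[-2] = x[2]*h[0] + x[3]*h[1] = 10
  r_xh[-1] = x[1]*h[0] + x[2]*h[1] = -8
  r_xh[0] = x[0]*h[0] + x[1]*h[1] = 8
  r_xh[1] = x[0]*h[1] = -4
r_xh = [-6, 10, -8, 8, -4] (for k = -3, ..., 1)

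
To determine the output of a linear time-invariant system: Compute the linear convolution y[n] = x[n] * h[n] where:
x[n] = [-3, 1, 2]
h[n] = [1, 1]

y[n] = sum_k x[k]*h[n-k]. Output length = len(x) + len(h) - 1 = 3 + 2 - 1 = 4.
y[0] = -3*1 = -3
y[1] = 1*1 + -3*1 = -2
y[2] = 2*1 + 1*1 = 3
y[3] = 2*1 = 2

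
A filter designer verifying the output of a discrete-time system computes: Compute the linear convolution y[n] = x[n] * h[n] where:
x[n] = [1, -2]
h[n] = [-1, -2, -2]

y[n] = sum_k x[k]*h[n-k]. Output length = len(x) + len(h) - 1 = 2 + 3 - 1 = 4.
y[0] = 1*-1 = -1
y[1] = -2*-1 + 1*-2 = 0
y[2] = -2*-2 + 1*-2 = 2
y[3] = -2*-2 = 4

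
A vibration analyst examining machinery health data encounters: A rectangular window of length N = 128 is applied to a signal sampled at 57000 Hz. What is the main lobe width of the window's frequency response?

For a rectangular window of length N,
the main lobe width in frequency is 2*f_s/N.
= 2*57000/128 = 7125/8 Hz
This determines the minimum frequency separation for resolving two sinusoids.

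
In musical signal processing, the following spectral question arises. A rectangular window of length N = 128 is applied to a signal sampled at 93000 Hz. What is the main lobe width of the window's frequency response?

For a rectangular window of length N,
the main lobe width in frequency is 2*f_s/N.
= 2*93000/128 = 11625/8 Hz
This determines the minimum frequency separation for resolving two sinusoids.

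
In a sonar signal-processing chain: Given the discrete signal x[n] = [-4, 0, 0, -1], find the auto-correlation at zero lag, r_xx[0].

The auto-correlation at zero lag r_xx[0] equals the signal energy.
r_xx[0] = sum of x[n]^2 = (-4)^2 + 0^2 + 0^2 + (-1)^2
= 16 + 0 + 0 + 1 = 17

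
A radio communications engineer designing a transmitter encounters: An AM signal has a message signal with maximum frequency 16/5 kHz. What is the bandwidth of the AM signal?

In AM (double-sideband), the bandwidth is twice the message frequency.
BW = 2 * f_m = 2 * 16/5 kHz = 32/5 kHz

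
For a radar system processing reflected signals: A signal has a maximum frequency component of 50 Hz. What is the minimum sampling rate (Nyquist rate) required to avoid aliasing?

By the Nyquist-Shannon sampling theorem,
the minimum sampling rate (Nyquist rate) must be at least 2 * f_max.
Nyquist rate = 2 * 50 Hz = 100 Hz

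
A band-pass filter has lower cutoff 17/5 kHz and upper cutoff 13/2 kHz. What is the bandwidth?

Bandwidth = f_high - f_low
= 13/2 kHz - 17/5 kHz = 31/10 kHz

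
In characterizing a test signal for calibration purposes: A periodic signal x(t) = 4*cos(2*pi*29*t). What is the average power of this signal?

Average power of A*cos(wt) is A^2/2.
P = 4^2 / 2 = 16/2 = 8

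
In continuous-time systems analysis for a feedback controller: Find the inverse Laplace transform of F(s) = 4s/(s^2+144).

Standard pair: s/(s^2+w^2) <-> cos(wt)*u(t)
With k=4, w=12: f(t) = 4*cos(12t)*u(t)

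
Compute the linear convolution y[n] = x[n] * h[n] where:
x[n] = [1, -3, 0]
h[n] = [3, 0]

y[n] = sum_k x[k]*h[n-k]. Output length = len(x) + len(h) - 1 = 3 + 2 - 1 = 4.
y[0] = 1*3 = 3
y[1] = -3*3 + 1*0 = -9
y[2] = 0*3 + -3*0 = 0
y[3] = 0*0 = 0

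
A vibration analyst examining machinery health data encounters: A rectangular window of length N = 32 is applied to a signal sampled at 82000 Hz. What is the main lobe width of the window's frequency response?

For a rectangular window of length N,
the main lobe width in frequency is 2*f_s/N.
= 2*82000/32 = 5125 Hz
This determines the minimum frequency separation for resolving two sinusoids.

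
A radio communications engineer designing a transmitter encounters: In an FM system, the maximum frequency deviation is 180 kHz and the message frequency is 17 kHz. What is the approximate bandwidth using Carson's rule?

Carson's rule: BW = 2*(delta_f + f_m)
= 2*(180 + 17) kHz = 394 kHz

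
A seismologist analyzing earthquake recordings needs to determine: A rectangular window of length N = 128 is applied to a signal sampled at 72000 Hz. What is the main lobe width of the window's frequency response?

For a rectangular window of length N,
the main lobe width in frequency is 2*f_s/N.
= 2*72000/128 = 1125 Hz
This determines the minimum frequency separation for resolving two sinusoids.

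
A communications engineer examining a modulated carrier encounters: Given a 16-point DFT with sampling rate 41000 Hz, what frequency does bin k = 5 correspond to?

The frequency of DFT bin k is: f_k = k * f_s / N
f_5 = 5 * 41000 / 16 = 25625/2 Hz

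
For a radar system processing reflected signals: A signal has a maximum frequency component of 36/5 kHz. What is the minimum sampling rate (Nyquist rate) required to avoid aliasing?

By the Nyquist-Shannon sampling theorem,
the minimum sampling rate (Nyquist rate) must be at least 2 * f_max.
Nyquist rate = 2 * 36/5 kHz = 72/5 kHz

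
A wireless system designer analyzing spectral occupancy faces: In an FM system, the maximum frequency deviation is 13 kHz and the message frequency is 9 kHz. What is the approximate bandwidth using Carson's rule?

Carson's rule: BW = 2*(delta_f + f_m)
= 2*(13 + 9) kHz = 44 kHz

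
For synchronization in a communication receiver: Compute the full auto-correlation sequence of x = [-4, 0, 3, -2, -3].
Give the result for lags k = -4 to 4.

r_xx[k] = sum_m x[m]*x[m+k], indexed from 0, for k = -4 to 4:
  r_xx[-4] = x[4]*x[0] = 12
  r_xx[-3] = x[3]*x[0] + x[4]*x[1] = 8
  r_xx[-2] = x[2]*x[0] + x[3]*x[1] + x[4]*x[2] = -21
  r_xx[-1] = x[1]*x[0] + x[2]*x[1] + x[3]*x[2] + x[4]*x[3] = 0
  r_xx[0] = x[0]*x[0] + x[1]*x[1] + x[2]*x[2] + x[3]*x[3] + x[4]*x[4] = 38
  r_xx[1] = x[0]*x[1] + x[1]*x[2] + x[2]*x[3] + x[3]*x[4] = 0
  r_xx[2] = x[0]*x[2] + x[1]*x[3] + x[2]*x[4] = -21
  r_xx[3] = x[0]*x[3] + x[1]*x[4] = 8
  r_xx[4] = x[0]*x[4] = 12
r_xx = [12, 8, -21, 0, 38, 0, -21, 8, 12]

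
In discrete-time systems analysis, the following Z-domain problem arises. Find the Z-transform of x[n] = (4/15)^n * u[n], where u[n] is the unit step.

The Z-transform of a^n * u[n] is z/(z-a) for |z| > |a|.
Here a = 4/15, so X(z) = z/(z - (4/15)) = 15z/(15z - 4)
ROC: |z| > 4/15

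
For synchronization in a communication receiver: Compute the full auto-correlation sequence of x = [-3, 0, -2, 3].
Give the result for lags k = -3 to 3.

r_xx[k] = sum_m x[m]*x[m+k], indexed from 0, for k = -3 to 3:
  r_xx[-3] = x[3]*x[0] = -9
  r_xx[-2] = x[2]*x[0] + x[3]*x[1] = 6
  r_xx[-1] = x[1]*x[0] + x[2]*x[1] + x[3]*x[2] = -6
  r_xx[0] = x[0]*x[0] + x[1]*x[1] + x[2]*x[2] + x[3]*x[3] = 22
  r_xx[1] = x[0]*x[1] + x[1]*x[2] + x[2]*x[3] = -6
  r_xx[2] = x[0]*x[2] + x[1]*x[3] = 6
  r_xx[3] = x[0]*x[3] = -9
r_xx = [-9, 6, -6, 22, -6, 6, -9]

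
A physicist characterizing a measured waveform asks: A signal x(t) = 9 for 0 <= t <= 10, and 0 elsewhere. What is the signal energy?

Energy = integral of |x(t)|^2 dt over the signal duration
= 9^2 * 10 = 81 * 10 = 810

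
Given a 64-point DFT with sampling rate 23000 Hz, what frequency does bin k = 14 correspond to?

The frequency of DFT bin k is: f_k = k * f_s / N
f_14 = 14 * 23000 / 64 = 20125/4 Hz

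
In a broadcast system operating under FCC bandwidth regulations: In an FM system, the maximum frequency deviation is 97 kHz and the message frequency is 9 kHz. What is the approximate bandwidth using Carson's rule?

Carson's rule: BW = 2*(delta_f + f_m)
= 2*(97 + 9) kHz = 212 kHz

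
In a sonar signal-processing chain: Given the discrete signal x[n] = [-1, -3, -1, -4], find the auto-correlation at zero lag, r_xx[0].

The auto-correlation at zero lag r_xx[0] equals the signal energy.
r_xx[0] = sum of x[n]^2 = (-1)^2 + (-3)^2 + (-1)^2 + (-4)^2
= 1 + 9 + 1 + 16 = 27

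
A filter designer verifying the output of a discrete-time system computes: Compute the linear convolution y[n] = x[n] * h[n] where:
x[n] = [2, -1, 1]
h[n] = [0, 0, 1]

y[n] = sum_k x[k]*h[n-k]. Output length = len(x) + len(h) - 1 = 3 + 3 - 1 = 5.
y[0] = 2*0 = 0
y[1] = -1*0 + 2*0 = 0
y[2] = 1*0 + -1*0 + 2*1 = 2
y[3] = 1*0 + -1*1 = -1
y[4] = 1*1 = 1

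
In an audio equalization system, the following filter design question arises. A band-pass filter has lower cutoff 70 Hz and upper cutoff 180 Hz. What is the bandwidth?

Bandwidth = f_high - f_low
= 180 Hz - 70 Hz = 110 Hz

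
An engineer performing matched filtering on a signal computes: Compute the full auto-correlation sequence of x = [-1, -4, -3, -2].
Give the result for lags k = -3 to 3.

r_xx[k] = sum_m x[m]*x[m+k], indexed from 0, for k = -3 to 3:
  r_xx[-3] = x[3]*x[0] = 2
  r_xx[-2] = x[2]*x[0] + x[3]*x[1] = 11
  r_xx[-1] = x[1]*x[0] + x[2]*x[1] + x[3]*x[2] = 22
  r_xx[0] = x[0]*x[0] + x[1]*x[1] + x[2]*x[2] + x[3]*x[3] = 30
  r_xx[1] = x[0]*x[1] + x[1]*x[2] + x[2]*x[3] = 22
  r_xx[2] = x[0]*x[2] + x[1]*x[3] = 11
  r_xx[3] = x[0]*x[3] = 2
r_xx = [2, 11, 22, 30, 22, 11, 2]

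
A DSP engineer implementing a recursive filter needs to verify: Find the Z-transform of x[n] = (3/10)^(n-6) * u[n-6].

Time-shifting property: if X(z) = Z{x[n]}, then Z{x[n-d]} = z^(-d) * X(z)
X(z) = z/(z - 3/10) for x[n] = (3/10)^n * u[n]
Z{x[n-6]} = z^(-6) * z/(z - 3/10) = z^(-5)/(z - 3/10)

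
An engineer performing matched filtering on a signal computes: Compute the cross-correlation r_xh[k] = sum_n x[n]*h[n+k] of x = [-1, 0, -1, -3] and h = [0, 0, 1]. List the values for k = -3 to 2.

Both sequences indexed from 0 and zero outside their support.
Lags with overlap: k = -3 to 2.
  r_xh[-3] = x[3]*h[0] = 0
  r_xh[-2] = x[2]*h[0] + x[3]*h[1] = 0
  r_xh[-1] = x[1]*h[0] + x[2]*h[1] + x[3]*h[2] = -3
  r_xh[0] = x[0]*h[0] + x[1]*h[1] + x[2]*h[2] = -1
  r_xh[1] = x[0]*h[1] + x[1]*h[2] = 0
  r_xh[2] = x[0]*h[2] = -1
r_xh = [0, 0, -3, -1, 0, -1] (for k = -3, ..., 2)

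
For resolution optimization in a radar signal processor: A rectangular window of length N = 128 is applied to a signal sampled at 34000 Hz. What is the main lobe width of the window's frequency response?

For a rectangular window of length N,
the main lobe width in frequency is 2*f_s/N.
= 2*34000/128 = 2125/4 Hz
This determines the minimum frequency separation for resolving two sinusoids.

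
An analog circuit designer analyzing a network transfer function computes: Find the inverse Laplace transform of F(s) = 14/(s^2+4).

Standard pair: w/(s^2+w^2) <-> sin(wt)*u(t)
Recognize w^2 = 4, so w = 2; numerator 14 = 7*2.
f(t) = 7*sin(2t)*u(t)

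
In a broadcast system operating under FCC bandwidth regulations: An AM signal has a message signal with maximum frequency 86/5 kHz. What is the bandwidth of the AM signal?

In AM (double-sideband), the bandwidth is twice the message frequency.
BW = 2 * f_m = 2 * 86/5 kHz = 172/5 kHz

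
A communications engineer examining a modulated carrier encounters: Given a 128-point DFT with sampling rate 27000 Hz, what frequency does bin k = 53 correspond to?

The frequency of DFT bin k is: f_k = k * f_s / N
f_53 = 53 * 27000 / 128 = 178875/16 Hz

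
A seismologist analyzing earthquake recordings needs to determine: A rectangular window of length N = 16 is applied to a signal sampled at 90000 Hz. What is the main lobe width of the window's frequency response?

For a rectangular window of length N,
the main lobe width in frequency is 2*f_s/N.
= 2*90000/16 = 11250 Hz
This determines the minimum frequency separation for resolving two sinusoids.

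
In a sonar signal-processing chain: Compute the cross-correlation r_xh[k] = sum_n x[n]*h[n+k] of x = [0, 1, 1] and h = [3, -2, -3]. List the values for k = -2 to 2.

Both sequences indexed from 0 and zero outside their support.
Lags with overlap: k = -2 to 2.
  r_xh[-2] = x[2]*h[0] = 3
  r_xh[-1] = x[1]*h[0] + x[2]*h[1] = 1
  r_xh[0] = x[0]*h[0] + x[1]*h[1] + x[2]*h[2] = -5
  r_xh[1] = x[0]*h[1] + x[1]*h[2] = -3
  r_xh[2] = x[0]*h[2] = 0
r_xh = [3, 1, -5, -3, 0] (for k = -2, ..., 2)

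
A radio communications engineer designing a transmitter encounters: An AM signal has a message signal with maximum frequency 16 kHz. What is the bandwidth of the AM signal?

In AM (double-sideband), the bandwidth is twice the message frequency.
BW = 2 * f_m = 2 * 16 kHz = 32 kHz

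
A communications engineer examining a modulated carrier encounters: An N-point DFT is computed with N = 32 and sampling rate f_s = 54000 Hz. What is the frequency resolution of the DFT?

DFT frequency resolution = f_s / N
= 54000 / 32 = 3375/2 Hz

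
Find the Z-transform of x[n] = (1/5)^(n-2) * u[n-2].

Time-shifting property: if X(z) = Z{x[n]}, then Z{x[n-d]} = z^(-d) * X(z)
X(z) = z/(z - 1/5) for x[n] = (1/5)^n * u[n]
Z{x[n-2]} = z^(-2) * z/(z - 1/5) = z^(-1)/(z - 1/5)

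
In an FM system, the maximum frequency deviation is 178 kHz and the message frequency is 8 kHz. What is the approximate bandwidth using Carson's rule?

Carson's rule: BW = 2*(delta_f + f_m)
= 2*(178 + 8) kHz = 372 kHz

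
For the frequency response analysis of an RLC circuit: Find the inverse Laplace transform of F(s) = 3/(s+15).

Standard pair: k/(s+a) <-> k*e^(-at)*u(t)
With k=3, a=15: f(t) = 3*e^(-15t)*u(t)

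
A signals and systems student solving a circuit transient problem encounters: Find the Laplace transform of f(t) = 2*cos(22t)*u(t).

Standard pair: cos(wt)*u(t) <-> s/(s^2+w^2)
With w = 22: L{2*cos(22t)*u(t)} = 2s/(s^2+484)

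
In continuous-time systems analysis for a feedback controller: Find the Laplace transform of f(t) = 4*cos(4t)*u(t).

Standard pair: cos(wt)*u(t) <-> s/(s^2+w^2)
With w = 4: L{4*cos(4t)*u(t)} = 4s/(s^2+16)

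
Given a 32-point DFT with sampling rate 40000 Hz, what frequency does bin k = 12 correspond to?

The frequency of DFT bin k is: f_k = k * f_s / N
f_12 = 12 * 40000 / 32 = 15000 Hz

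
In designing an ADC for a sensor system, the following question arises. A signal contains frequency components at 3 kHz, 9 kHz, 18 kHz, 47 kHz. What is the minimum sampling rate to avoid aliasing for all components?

The highest frequency component is f_max = 47 kHz.
Nyquist rate = 2 * f_max = 2 * 47 kHz = 94 kHz.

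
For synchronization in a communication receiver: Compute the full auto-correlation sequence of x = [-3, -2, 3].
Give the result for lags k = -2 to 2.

r_xx[k] = sum_m x[m]*x[m+k], indexed from 0, for k = -2 to 2:
  r_xx[-2] = x[2]*x[0] = -9
  r_xx[-1] = x[1]*x[0] + x[2]*x[1] = 0
  r_xx[0] = x[0]*x[0] + x[1]*x[1] + x[2]*x[2] = 22
  r_xx[1] = x[0]*x[1] + x[1]*x[2] = 0
  r_xx[2] = x[0]*x[2] = -9
r_xx = [-9, 0, 22, 0, -9]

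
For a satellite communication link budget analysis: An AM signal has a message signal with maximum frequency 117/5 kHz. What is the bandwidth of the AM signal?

In AM (double-sideband), the bandwidth is twice the message frequency.
BW = 2 * f_m = 2 * 117/5 kHz = 234/5 kHz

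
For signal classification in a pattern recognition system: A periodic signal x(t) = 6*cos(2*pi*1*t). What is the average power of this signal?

Average power of A*cos(wt) is A^2/2.
P = 6^2 / 2 = 36/2 = 18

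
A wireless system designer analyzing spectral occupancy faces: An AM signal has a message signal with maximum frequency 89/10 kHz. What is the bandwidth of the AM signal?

In AM (double-sideband), the bandwidth is twice the message frequency.
BW = 2 * f_m = 2 * 89/10 kHz = 89/5 kHz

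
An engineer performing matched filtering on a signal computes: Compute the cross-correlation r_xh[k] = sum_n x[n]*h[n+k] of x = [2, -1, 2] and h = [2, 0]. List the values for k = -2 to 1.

Both sequences indexed from 0 and zero outside their support.
Lags with overlap: k = -2 to 1.
  r_xh[-2] = x[2]*h[0] = 4
  r_xh[-1] = x[1]*h[0] + x[2]*h[1] = -2
  r_xh[0] = x[0]*h[0] + x[1]*h[1] = 4
  r_xh[1] = x[0]*h[1] = 0
r_xh = [4, -2, 4, 0] (for k = -2, ..., 1)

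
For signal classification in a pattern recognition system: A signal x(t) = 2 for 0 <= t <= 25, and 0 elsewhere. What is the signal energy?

Energy = integral of |x(t)|^2 dt over the signal duration
= 2^2 * 25 = 4 * 25 = 100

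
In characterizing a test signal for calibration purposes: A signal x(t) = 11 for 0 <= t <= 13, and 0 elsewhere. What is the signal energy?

Energy = integral of |x(t)|^2 dt over the signal duration
= 11^2 * 13 = 121 * 13 = 1573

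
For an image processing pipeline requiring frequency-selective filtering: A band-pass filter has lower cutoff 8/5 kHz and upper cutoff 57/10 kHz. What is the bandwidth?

Bandwidth = f_high - f_low
= 57/10 kHz - 8/5 kHz = 41/10 kHz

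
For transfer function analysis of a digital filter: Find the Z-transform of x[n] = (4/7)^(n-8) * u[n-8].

Time-shifting property: if X(z) = Z{x[n]}, then Z{x[n-d]} = z^(-d) * X(z)
X(z) = z/(z - 4/7) for x[n] = (4/7)^n * u[n]
Z{x[n-8]} = z^(-8) * z/(z - 4/7) = z^(-7)/(z - 4/7)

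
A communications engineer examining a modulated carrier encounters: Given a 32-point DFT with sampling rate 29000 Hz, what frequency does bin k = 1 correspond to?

The frequency of DFT bin k is: f_k = k * f_s / N
f_1 = 1 * 29000 / 32 = 3625/4 Hz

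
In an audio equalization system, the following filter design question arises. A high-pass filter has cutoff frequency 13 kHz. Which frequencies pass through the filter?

A high-pass filter passes all frequencies above the cutoff frequency 13 kHz and attenuates lower frequencies.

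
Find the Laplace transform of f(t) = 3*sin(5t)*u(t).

Standard pair: sin(wt)*u(t) <-> w/(s^2+w^2)
With w = 5: L{3*sin(5t)*u(t)} = 15/(s^2+25)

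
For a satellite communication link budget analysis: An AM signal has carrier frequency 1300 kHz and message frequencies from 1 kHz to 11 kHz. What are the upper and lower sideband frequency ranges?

Upper sideband (USB) = fc + [fm_low, fm_high] = 1300 + [1, 11] = [1301, 1311] kHz
Lower sideband (LSB) = fc - [fm_high, fm_low] = 1300 - [11, 1] = [1289, 1299] kHz
Total occupied spectrum: 1289 kHz to 1311 kHz (plus carrier at 1300 kHz)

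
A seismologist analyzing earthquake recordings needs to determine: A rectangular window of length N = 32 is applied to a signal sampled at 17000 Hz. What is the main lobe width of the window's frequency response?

For a rectangular window of length N,
the main lobe width in frequency is 2*f_s/N.
= 2*17000/32 = 2125/2 Hz
This determines the minimum frequency separation for resolving two sinusoids.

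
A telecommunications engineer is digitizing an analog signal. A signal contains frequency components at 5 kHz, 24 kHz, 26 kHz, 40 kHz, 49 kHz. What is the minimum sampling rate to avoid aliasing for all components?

The highest frequency component is f_max = 49 kHz.
Nyquist rate = 2 * f_max = 2 * 49 kHz = 98 kHz.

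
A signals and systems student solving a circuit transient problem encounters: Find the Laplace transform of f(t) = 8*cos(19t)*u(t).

Standard pair: cos(wt)*u(t) <-> s/(s^2+w^2)
With w = 19: L{8*cos(19t)*u(t)} = 8s/(s^2+361)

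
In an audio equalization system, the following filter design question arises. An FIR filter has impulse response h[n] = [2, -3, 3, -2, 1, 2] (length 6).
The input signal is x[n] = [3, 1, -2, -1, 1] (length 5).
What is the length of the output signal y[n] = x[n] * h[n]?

For linear convolution, the output length is:
len(y) = len(x) + len(h) - 1 = 5 + 6 - 1 = 10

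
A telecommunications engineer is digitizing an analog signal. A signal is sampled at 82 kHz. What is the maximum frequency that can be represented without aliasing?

The maximum frequency that can be represented without aliasing
is the Nyquist frequency: f_max = f_s / 2 = 82 kHz / 2 = 41 kHz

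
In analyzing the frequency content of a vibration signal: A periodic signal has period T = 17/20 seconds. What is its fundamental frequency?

The fundamental frequency is the reciprocal of the period.
f = 1/T = 1/(17/20) = 20/17 Hz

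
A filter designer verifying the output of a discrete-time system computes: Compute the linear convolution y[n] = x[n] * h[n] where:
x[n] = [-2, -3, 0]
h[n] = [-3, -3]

y[n] = sum_k x[k]*h[n-k]. Output length = len(x) + len(h) - 1 = 3 + 2 - 1 = 4.
y[0] = -2*-3 = 6
y[1] = -3*-3 + -2*-3 = 15
y[2] = 0*-3 + -3*-3 = 9
y[3] = 0*-3 = 0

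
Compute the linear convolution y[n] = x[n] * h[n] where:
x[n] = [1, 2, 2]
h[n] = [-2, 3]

y[n] = sum_k x[k]*h[n-k]. Output length = len(x) + len(h) - 1 = 3 + 2 - 1 = 4.
y[0] = 1*-2 = -2
y[1] = 2*-2 + 1*3 = -1
y[2] = 2*-2 + 2*3 = 2
y[3] = 2*3 = 6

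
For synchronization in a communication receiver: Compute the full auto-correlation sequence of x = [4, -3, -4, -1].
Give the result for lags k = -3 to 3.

r_xx[k] = sum_m x[m]*x[m+k], indexed from 0, for k = -3 to 3:
  r_xx[-3] = x[3]*x[0] = -4
  r_xx[-2] = x[2]*x[0] + x[3]*x[1] = -13
  r_xx[-1] = x[1]*x[0] + x[2]*x[1] + x[3]*x[2] = 4
  r_xx[0] = x[0]*x[0] + x[1]*x[1] + x[2]*x[2] + x[3]*x[3] = 42
  r_xx[1] = x[0]*x[1] + x[1]*x[2] + x[2]*x[3] = 4
  r_xx[2] = x[0]*x[2] + x[1]*x[3] = -13
  r_xx[3] = x[0]*x[3] = -4
r_xx = [-4, -13, 4, 42, 4, -13, -4]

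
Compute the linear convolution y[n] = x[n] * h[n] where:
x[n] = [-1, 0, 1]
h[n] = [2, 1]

y[n] = sum_k x[k]*h[n-k]. Output length = len(x) + len(h) - 1 = 3 + 2 - 1 = 4.
y[0] = -1*2 = -2
y[1] = 0*2 + -1*1 = -1
y[2] = 1*2 + 0*1 = 2
y[3] = 1*1 = 1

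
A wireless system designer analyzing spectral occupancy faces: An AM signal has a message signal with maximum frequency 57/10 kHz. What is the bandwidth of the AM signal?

In AM (double-sideband), the bandwidth is twice the message frequency.
BW = 2 * f_m = 2 * 57/10 kHz = 57/5 kHz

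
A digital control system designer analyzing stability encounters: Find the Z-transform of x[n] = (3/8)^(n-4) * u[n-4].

Time-shifting property: if X(z) = Z{x[n]}, then Z{x[n-d]} = z^(-d) * X(z)
X(z) = z/(z - 3/8) for x[n] = (3/8)^n * u[n]
Z{x[n-4]} = z^(-4) * z/(z - 3/8) = z^(-3)/(z - 3/8)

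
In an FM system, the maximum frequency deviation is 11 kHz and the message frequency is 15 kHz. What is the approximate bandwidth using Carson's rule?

Carson's rule: BW = 2*(delta_f + f_m)
= 2*(11 + 15) kHz = 52 kHz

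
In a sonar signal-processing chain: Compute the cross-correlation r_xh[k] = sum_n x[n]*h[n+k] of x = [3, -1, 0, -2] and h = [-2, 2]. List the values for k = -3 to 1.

Both sequences indexed from 0 and zero outside their support.
Lags with overlap: k = -3 to 1.
  r_xh[-3] = x[3]*h[0] = 4
  r_xh[-2] = x[2]*h[0] + x[3]*h[1] = -4
  r_xh[-1] = x[1]*h[0] + x[2]*h[1] = 2
  r_xh[0] = x[0]*h[0] + x[1]*h[1] = -8
  r_xh[1] = x[0]*h[1] = 6
r_xh = [4, -4, 2, -8, 6] (for k = -3, ..., 1)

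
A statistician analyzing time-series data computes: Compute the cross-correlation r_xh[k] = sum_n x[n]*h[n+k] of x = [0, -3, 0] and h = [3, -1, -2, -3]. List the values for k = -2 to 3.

Both sequences indexed from 0 and zero outside their support.
Lags with overlap: k = -2 to 3.
  r_xh[-2] = x[2]*h[0] = 0
  r_xh[-1] = x[1]*h[0] + x[2]*h[1] = -9
  r_xh[0] = x[0]*h[0] + x[1]*h[1] + x[2]*h[2] = 3
  r_xh[1] = x[0]*h[1] + x[1]*h[2] + x[2]*h[3] = 6
  r_xh[2] = x[0]*h[2] + x[1]*h[3] = 9
  r_xh[3] = x[0]*h[3] = 0
r_xh = [0, -9, 3, 6, 9, 0] (for k = -2, ..., 3)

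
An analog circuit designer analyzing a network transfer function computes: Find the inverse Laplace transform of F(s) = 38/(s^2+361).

Standard pair: w/(s^2+w^2) <-> sin(wt)*u(t)
Recognize w^2 = 361, so w = 19; numerator 38 = 2*19.
f(t) = 2*sin(19t)*u(t)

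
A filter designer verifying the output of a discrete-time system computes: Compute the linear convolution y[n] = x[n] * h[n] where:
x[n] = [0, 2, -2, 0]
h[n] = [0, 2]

y[n] = sum_k x[k]*h[n-k]. Output length = len(x) + len(h) - 1 = 4 + 2 - 1 = 5.
y[0] = 0*0 = 0
y[1] = 2*0 + 0*2 = 0
y[2] = -2*0 + 2*2 = 4
y[3] = 0*0 + -2*2 = -4
y[4] = 0*2 = 0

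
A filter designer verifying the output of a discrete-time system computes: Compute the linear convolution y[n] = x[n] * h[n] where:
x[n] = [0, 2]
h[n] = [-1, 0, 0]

y[n] = sum_k x[k]*h[n-k]. Output length = len(x) + len(h) - 1 = 2 + 3 - 1 = 4.
y[0] = 0*-1 = 0
y[1] = 2*-1 + 0*0 = -2
y[2] = 2*0 + 0*0 = 0
y[3] = 2*0 = 0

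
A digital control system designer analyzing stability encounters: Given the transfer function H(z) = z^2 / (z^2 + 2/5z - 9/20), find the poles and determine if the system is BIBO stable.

Poles are roots of the denominator: z^2 + 2/5z - 9/20 = 0.
Quadratic formula: z = [-(2/5) +/- sqrt((2/5)^2 - 4*(-9/20))] / 2
Discriminant = 4/25 + 9/5 = 49/25; sqrt = 7/5.
z = (-2/5 +/- 7/5) / 2 => z = 1/2 or z = -9/10.
|p1| = 9/10, |p2| = 1/2.
For BIBO stability, all poles must lie inside the unit circle (|p| < 1).
System is STABLE since both |p| < 1.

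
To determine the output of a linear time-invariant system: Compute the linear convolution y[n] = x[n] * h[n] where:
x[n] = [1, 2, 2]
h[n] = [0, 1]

y[n] = sum_k x[k]*h[n-k]. Output length = len(x) + len(h) - 1 = 3 + 2 - 1 = 4.
y[0] = 1*0 = 0
y[1] = 2*0 + 1*1 = 1
y[2] = 2*0 + 2*1 = 2
y[3] = 2*1 = 2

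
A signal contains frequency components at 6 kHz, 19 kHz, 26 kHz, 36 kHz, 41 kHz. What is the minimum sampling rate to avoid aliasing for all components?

The highest frequency component is f_max = 41 kHz.
Nyquist rate = 2 * f_max = 2 * 41 kHz = 82 kHz.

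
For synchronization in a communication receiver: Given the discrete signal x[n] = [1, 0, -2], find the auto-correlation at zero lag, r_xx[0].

The auto-correlation at zero lag r_xx[0] equals the signal energy.
r_xx[0] = sum of x[n]^2 = 1^2 + 0^2 + (-2)^2
= 1 + 0 + 4 = 5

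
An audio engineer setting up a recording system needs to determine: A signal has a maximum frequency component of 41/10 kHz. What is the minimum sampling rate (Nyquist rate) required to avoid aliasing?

By the Nyquist-Shannon sampling theorem,
the minimum sampling rate (Nyquist rate) must be at least 2 * f_max.
Nyquist rate = 2 * 41/10 kHz = 41/5 kHz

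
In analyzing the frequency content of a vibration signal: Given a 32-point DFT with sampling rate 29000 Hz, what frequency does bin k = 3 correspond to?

The frequency of DFT bin k is: f_k = k * f_s / N
f_3 = 3 * 29000 / 32 = 10875/4 Hz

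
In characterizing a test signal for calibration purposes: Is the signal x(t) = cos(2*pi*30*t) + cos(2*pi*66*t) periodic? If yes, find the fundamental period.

f1 = 30 Hz, f2 = 66 Hz
Period T1 = 1/30, T2 = 1/66
Ratio T1/T2 = 66/30, which is rational.
The signal is periodic with fundamental period T = 1/GCD(30,66) = 1/6 s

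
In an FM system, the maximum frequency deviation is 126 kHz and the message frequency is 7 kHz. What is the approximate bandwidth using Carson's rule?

Carson's rule: BW = 2*(delta_f + f_m)
= 2*(126 + 7) kHz = 266 kHz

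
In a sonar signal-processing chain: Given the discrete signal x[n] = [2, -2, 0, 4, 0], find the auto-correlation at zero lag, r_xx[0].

The auto-correlation at zero lag r_xx[0] equals the signal energy.
r_xx[0] = sum of x[n]^2 = 2^2 + (-2)^2 + 0^2 + 4^2 + 0^2
= 4 + 4 + 0 + 16 + 0 = 24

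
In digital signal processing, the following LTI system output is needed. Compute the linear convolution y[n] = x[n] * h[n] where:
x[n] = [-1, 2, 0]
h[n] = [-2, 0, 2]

y[n] = sum_k x[k]*h[n-k]. Output length = len(x) + len(h) - 1 = 3 + 3 - 1 = 5.
y[0] = -1*-2 = 2
y[1] = 2*-2 + -1*0 = -4
y[2] = 0*-2 + 2*0 + -1*2 = -2
y[3] = 0*0 + 2*2 = 4
y[4] = 0*2 = 0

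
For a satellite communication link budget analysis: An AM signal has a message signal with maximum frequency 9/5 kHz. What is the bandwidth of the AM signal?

In AM (double-sideband), the bandwidth is twice the message frequency.
BW = 2 * f_m = 2 * 9/5 kHz = 18/5 kHz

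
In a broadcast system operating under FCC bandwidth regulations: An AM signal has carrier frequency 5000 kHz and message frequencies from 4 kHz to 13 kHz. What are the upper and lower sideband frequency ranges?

Upper sideband (USB) = fc + [fm_low, fm_high] = 5000 + [4, 13] = [5004, 5013] kHz
Lower sideband (LSB) = fc - [fm_high, fm_low] = 5000 - [13, 4] = [4987, 4996] kHz
Total occupied spectrum: 4987 kHz to 5013 kHz (plus carrier at 5000 kHz)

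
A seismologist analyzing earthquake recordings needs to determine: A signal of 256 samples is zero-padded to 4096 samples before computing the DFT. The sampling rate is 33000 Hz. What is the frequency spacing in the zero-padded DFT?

Original DFT: N = 256, resolution = f_s/N = 33000/256 = 4125/32 Hz
Zero-padded DFT: N = 4096, resolution = f_s/N = 33000/4096 = 4125/512 Hz
Zero-padding interpolates the spectrum (finer frequency grid)
but does NOT improve the true spectral resolution (ability to resolve close frequencies).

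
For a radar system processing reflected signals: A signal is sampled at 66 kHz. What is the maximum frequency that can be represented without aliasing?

The maximum frequency that can be represented without aliasing
is the Nyquist frequency: f_max = f_s / 2 = 66 kHz / 2 = 33 kHz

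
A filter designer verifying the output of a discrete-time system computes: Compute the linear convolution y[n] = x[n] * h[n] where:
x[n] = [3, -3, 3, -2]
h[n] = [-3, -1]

y[n] = sum_k x[k]*h[n-k]. Output length = len(x) + len(h) - 1 = 4 + 2 - 1 = 5.
y[0] = 3*-3 = -9
y[1] = -3*-3 + 3*-1 = 6
y[2] = 3*-3 + -3*-1 = -6
y[3] = -2*-3 + 3*-1 = 3
y[4] = -2*-1 = 2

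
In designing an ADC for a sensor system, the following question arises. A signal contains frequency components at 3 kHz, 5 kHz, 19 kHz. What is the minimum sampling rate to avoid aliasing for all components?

The highest frequency component is f_max = 19 kHz.
Nyquist rate = 2 * f_max = 2 * 19 kHz = 38 kHz.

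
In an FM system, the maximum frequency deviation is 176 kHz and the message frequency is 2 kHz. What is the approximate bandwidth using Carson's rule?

Carson's rule: BW = 2*(delta_f + f_m)
= 2*(176 + 2) kHz = 356 kHz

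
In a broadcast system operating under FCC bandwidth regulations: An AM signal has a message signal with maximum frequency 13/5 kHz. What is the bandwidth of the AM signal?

In AM (double-sideband), the bandwidth is twice the message frequency.
BW = 2 * f_m = 2 * 13/5 kHz = 26/5 kHz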